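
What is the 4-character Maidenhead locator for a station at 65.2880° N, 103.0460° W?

Shift to the Maidenhead origin (180°W, 90°S): lon 76.95, lat 155.29.
Field (20°×10°, letters A–R): lon ⌊76.95/20⌋ = 3 → D; lat ⌊155.29/10⌋ = 15 → P.
Square (2°×1°, digits 0–9): lon ⌊16.95/2⌋ = 8; lat ⌊5.29/1⌋ = 5.

DP85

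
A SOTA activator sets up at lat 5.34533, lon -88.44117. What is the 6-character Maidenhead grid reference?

Add 180° to longitude and 90° to latitude: 91.5588, 95.3453.
Field (20°×10°, letters A–R): lon ⌊91.5588/20⌋ = 4 → E; lat ⌊95.3453/10⌋ = 9 → J.
Square (2°×1°, digits 0–9): lon ⌊11.5588/2⌋ = 5; lat ⌊5.3453/1⌋ = 5.
Subsquare (5′×2.5′, letters a–x): lon ⌊1.5588/0.0833333⌋ = 18 → s; lat ⌊0.3453/0.0416667⌋ = 8 → i.

EJ55si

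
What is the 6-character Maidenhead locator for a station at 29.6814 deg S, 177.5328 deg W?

AG10fh

Add 180° to longitude and 90° to latitude: 2.4672, 60.3186.
Field: lon ⌊2.4672/20⌋ = 0 → A; lat ⌊60.3186/10⌋ = 6 → G.
Square: lon ⌊2.4672/2⌋ = 1; lat ⌊0.3186/1⌋ = 0.
Subsquare: lon ⌊0.4672/0.0833333⌋ = 5 → f; lat ⌊0.3186/0.0416667⌋ = 7 → h.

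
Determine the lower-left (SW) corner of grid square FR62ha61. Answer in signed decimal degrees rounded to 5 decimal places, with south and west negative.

Field F=5, R=17: +5·20° lon, +17·10° lat → SW at lon -80°, lat 80°.
Square 6, 2: +6·2° lon, +2·1° lat → SW at lon -68°, lat 82°.
Subsquare h=7, a=0: +7·0.0833333° lon, +0·0.0416667° lat → SW at lon -67.4167°, lat 82°.
Extended square 6, 1: +6·0.00833333° lon, +1·0.00416667° lat → SW at lon -67.3667°, lat 82.0042°.
latitude 82.00417, longitude -67.36667.

82.00417, -67.36667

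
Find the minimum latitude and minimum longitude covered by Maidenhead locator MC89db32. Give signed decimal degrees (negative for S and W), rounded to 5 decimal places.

-60.95000, 76.27500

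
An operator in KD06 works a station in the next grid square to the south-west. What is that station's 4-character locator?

JD95

Longitude square 0; −1 → -1, wraps to 9, carry into field.
Longitude field K = 10; −1 → 9 = J.
Latitude square 6; −1 → 5.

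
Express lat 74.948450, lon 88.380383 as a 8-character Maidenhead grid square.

NQ44ew57

Add 180° to longitude and 90° to latitude: 268.38038, 164.94845.
Field: lon ⌊268.38038/20⌋ = 13 → N; lat ⌊164.94845/10⌋ = 16 → Q.
Square: lon ⌊8.38038/2⌋ = 4; lat ⌊4.94845/1⌋ = 4.
Subsquare: lon ⌊0.38038/0.0833333⌋ = 4 → e; lat ⌊0.94845/0.0416667⌋ = 22 → w.
Extended square: lon ⌊0.04705/0.00833333⌋ = 5; lat ⌊0.03178/0.00416667⌋ = 7.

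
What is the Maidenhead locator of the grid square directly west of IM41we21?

IM41we11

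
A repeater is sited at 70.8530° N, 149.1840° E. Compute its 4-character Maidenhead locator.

QQ40

Shift to the Maidenhead origin (180°W, 90°S): lon 329.18, lat 160.85.
Field: lon ⌊329.18/20⌋ = 16 → Q; lat ⌊160.85/10⌋ = 16 → Q.
Square: lon ⌊9.18/2⌋ = 4; lat ⌊0.85/1⌋ = 0.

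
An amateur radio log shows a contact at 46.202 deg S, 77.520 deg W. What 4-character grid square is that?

FE13

Shift to the Maidenhead origin (180°W, 90°S): lon 102.48, lat 43.80.
Field: 102.48/20 → 5 → F, 43.80/10 → 4 → E; chars FE.
Square: 2.48/2 → 1, 3.80/1 → 3; chars 13.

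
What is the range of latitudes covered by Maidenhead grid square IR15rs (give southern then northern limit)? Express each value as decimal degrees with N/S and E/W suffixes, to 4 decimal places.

Field I=8, R=17: +8·20° lon, +17·10° lat → SW at lon -20°, lat 80°.
Square 1, 5: +1·2° lon, +5·1° lat → SW at lon -18°, lat 85°.
Subsquare r=17, s=18: +17·0.0833333° lon, +18·0.0416667° lat → SW at lon -16.5833°, lat 85.75°.
Cell spans 0.0833333° lon × 0.0416667° lat.
south 85.7500° N, north 85.7917° N.

85.7500° N, 85.7917° N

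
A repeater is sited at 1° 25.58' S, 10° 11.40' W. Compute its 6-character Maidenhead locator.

II48vn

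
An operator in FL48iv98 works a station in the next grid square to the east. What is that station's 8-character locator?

FL48jv08

Longitude extended square 9; +1 → 10, wraps to 0, carry into subsquare.
Longitude subsquare i = 8; +1 → 9 = j.
The latitude characters are unchanged.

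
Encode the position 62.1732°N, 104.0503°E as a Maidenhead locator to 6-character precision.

Offset from 180°W / 90°S: lon 284.0503°, lat 152.1732°.
Field (20°×10°, letters A–R): lon ⌊284.0503/20⌋ = 14 → O; lat ⌊152.1732/10⌋ = 15 → P.
Square (2°×1°, digits 0–9): lon ⌊4.0503/2⌋ = 2; lat ⌊2.1732/1⌋ = 2.
Subsquare (5′×2.5′, letters a–x): lon ⌊0.0503/0.0833333⌋ = 0 → a; lat ⌊0.1732/0.0416667⌋ = 4 → e.

OP22ae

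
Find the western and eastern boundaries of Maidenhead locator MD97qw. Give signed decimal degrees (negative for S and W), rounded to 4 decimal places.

79.3333, 79.4167

Field M=12, D=3: +12·20° lon, +3·10° lat → SW at lon 60°, lat -60°.
Square 9, 7: +9·2° lon, +7·1° lat → SW at lon 78°, lat -53°.
Subsquare q=16, w=22: +16·0.0833333° lon, +22·0.0416667° lat → SW at lon 79.3333°, lat -52.0833°.
Cell spans 0.0833333° lon × 0.0416667° lat.
west 79.3333, east 79.4167.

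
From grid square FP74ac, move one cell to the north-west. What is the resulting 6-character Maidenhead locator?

FP64xd

Longitude subsquare a = 0; −1 → -1, wraps to 23 = x, carry into square.
Longitude square 7; −1 → 6.
Latitude subsquare c = 2; +1 → 3 = d.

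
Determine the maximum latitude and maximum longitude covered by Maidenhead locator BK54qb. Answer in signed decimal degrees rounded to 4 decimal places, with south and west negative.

14.0833, -148.5833

Field B=1, K=10: +1·20° lon, +10·10° lat → SW at lon -160°, lat 10°.
Square 5, 4: +5·2° lon, +4·1° lat → SW at lon -150°, lat 14°.
Subsquare q=16, b=1: +16·0.0833333° lon, +1·0.0416667° lat → SW at lon -148.667°, lat 14.0417°.
Cell spans 0.0833333° lon × 0.0416667° lat. NE corner is SW corner plus one full cell.
latitude 14.0833, longitude -148.5833.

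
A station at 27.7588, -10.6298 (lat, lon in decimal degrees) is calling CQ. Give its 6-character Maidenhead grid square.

IL47qs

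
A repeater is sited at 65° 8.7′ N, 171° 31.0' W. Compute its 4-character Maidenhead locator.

AP45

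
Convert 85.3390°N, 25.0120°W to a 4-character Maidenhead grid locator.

Add 180° to longitude and 90° to latitude: 154.99, 175.34.
Field: 154.99/20 → 7 → H, 175.34/10 → 17 → R; chars HR.
Square: 14.99/2 → 7, 5.34/1 → 5; chars 75.

HR75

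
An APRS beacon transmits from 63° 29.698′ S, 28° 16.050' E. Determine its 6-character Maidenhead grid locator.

Offset from 180°W / 90°S: lon 208.2675°, lat 26.5050°.
Field: 208.2675/20 → 10 → K, 26.5050/10 → 2 → C; chars KC.
Square: 8.2675/2 → 4, 6.5050/1 → 6; chars 46.
Subsquare: 0.2675/0.0833333 → 3 → d, 0.5050/0.0416667 → 12 → m; chars dm.

KC46dm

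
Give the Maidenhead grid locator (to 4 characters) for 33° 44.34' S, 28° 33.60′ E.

KF46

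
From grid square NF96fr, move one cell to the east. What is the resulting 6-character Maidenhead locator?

Longitude subsquare f = 5; +1 → 6 = g.
The latitude characters are unchanged.

NF96gr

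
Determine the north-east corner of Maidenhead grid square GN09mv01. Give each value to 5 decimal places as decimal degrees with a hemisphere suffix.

Field G=6, N=13: +6·20° lon, +13·10° lat → SW at lon -60°, lat 40°.
Square 0, 9: +0·2° lon, +9·1° lat → SW at lon -60°, lat 49°.
Subsquare m=12, v=21: +12·0.0833333° lon, +21·0.0416667° lat → SW at lon -59°, lat 49.875°.
Extended square 0, 1: +0·0.00833333° lon, +1·0.00416667° lat → SW at lon -59°, lat 49.8792°.
Cell spans 0.00833333° lon × 0.00416667° lat. NE corner is SW corner plus one full cell.
latitude 49.88333° N, longitude 58.99167° W.

49.88333° N, 58.99167° W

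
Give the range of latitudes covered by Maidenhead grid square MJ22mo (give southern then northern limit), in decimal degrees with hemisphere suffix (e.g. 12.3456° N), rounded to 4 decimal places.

Field M=12, J=9: +12·20° lon, +9·10° lat → SW at lon 60°, lat 0°.
Square 2, 2: +2·2° lon, +2·1° lat → SW at lon 64°, lat 2°.
Subsquare m=12, o=14: +12·0.0833333° lon, +14·0.0416667° lat → SW at lon 65°, lat 2.58333°.
Cell spans 0.0833333° lon × 0.0416667° lat.
south 2.5833° N, north 2.6250° N.

2.5833° N, 2.6250° N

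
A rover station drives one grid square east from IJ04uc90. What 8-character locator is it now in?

IJ04vc00

Longitude extended square 9; +1 → 10, wraps to 0, carry into subsquare.
Longitude subsquare u = 20; +1 → 21 = v.
The latitude characters are unchanged.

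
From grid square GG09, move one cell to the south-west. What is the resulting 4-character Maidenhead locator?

FG98

Longitude square 0; −1 → -1, wraps to 9, carry into field.
Longitude field G = 6; −1 → 5 = F.
Latitude square 9; −1 → 8.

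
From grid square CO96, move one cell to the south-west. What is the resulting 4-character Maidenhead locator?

CO85

Longitude square 9; −1 → 8.
Latitude square 6; −1 → 5.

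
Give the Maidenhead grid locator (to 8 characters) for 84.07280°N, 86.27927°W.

ER64ub67

Add 180° to longitude and 90° to latitude: 93.72073, 174.07280.
Field (20°×10°, letters A–R): 93.72073/20 → 4 → E, 174.07280/10 → 17 → R; chars ER.
Square (2°×1°, digits 0–9): 13.72073/2 → 6, 4.07280/1 → 4; chars 64.
Subsquare (5′×2.5′, letters a–x): 1.72073/0.0833333 → 20 → u, 0.07280/0.0416667 → 1 → b; chars ub.
Extended square (30″×15″, digits 0–9): 0.05406/0.00833333 → 6, 0.03113/0.00416667 → 7; chars 67.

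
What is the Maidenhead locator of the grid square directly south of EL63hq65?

EL63hq64

Latitude extended square 5; −1 → 4.
The longitude characters are unchanged.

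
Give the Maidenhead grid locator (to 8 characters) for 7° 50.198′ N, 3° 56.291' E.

Add 180° to longitude and 90° to latitude: 183.93818, 97.83663.
Field: lon ⌊183.93818/20⌋ = 9 → J; lat ⌊97.83663/10⌋ = 9 → J.
Square: lon ⌊3.93818/2⌋ = 1; lat ⌊7.83663/1⌋ = 7.
Subsquare: lon ⌊1.93818/0.0833333⌋ = 23 → x; lat ⌊0.83663/0.0416667⌋ = 20 → u.
Extended square: lon ⌊0.02152/0.00833333⌋ = 2; lat ⌊0.00330/0.00416667⌋ = 0.

JJ17xu20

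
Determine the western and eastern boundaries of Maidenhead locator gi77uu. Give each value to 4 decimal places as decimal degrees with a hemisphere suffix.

44.3333° W, 44.2500° W

Field G=6, I=8: +6·20° lon, +8·10° lat → SW at lon -60°, lat -10°.
Square 7, 7: +7·2° lon, +7·1° lat → SW at lon -46°, lat -3°.
Subsquare u=20, u=20: +20·0.0833333° lon, +20·0.0416667° lat → SW at lon -44.3333°, lat -2.16667°.
Cell spans 0.0833333° lon × 0.0416667° lat.
west 44.3333° W, east 44.2500° W.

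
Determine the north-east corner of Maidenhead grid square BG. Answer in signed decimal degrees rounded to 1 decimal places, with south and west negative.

Field B=1, G=6: +1·20° lon, +6·10° lat → SW at lon -160°, lat -30°.
Cell spans 20° lon × 10° lat. NE corner is SW corner plus one full cell.
latitude -20.0, longitude -140.0.

-20.0, -140.0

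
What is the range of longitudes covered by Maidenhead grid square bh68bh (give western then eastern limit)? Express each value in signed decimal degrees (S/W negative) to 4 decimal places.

-147.9167, -147.8333

Field B=1, H=7: +1·20° lon, +7·10° lat → SW at lon -160°, lat -20°.
Square 6, 8: +6·2° lon, +8·1° lat → SW at lon -148°, lat -12°.
Subsquare b=1, h=7: +1·0.0833333° lon, +7·0.0416667° lat → SW at lon -147.917°, lat -11.7083°.
Cell spans 0.0833333° lon × 0.0416667° lat.
west -147.9167, east -147.8333.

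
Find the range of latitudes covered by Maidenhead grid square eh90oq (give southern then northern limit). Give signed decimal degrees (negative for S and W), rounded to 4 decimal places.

-19.3333, -19.2917

Field E=4, H=7: +4·20° lon, +7·10° lat → SW at lon -100°, lat -20°.
Square 9, 0: +9·2° lon, +0·1° lat → SW at lon -82°, lat -20°.
Subsquare o=14, q=16: +14·0.0833333° lon, +16·0.0416667° lat → SW at lon -80.8333°, lat -19.3333°.
Cell spans 0.0833333° lon × 0.0416667° lat.
south -19.3333, north -19.2917.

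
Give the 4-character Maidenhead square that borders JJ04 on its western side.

IJ94

Longitude square 0; −1 → -1, wraps to 9, carry into field.
Longitude field J = 9; −1 → 8 = I.
The latitude characters are unchanged.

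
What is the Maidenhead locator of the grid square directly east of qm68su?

QM68tu

Longitude subsquare s = 18; +1 → 19 = t.
The latitude characters are unchanged.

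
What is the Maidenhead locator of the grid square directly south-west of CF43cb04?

CF43bb93

Longitude extended square 0; −1 → -1, wraps to 9, carry into subsquare.
Longitude subsquare c = 2; −1 → 1 = b.
Latitude extended square 4; −1 → 3.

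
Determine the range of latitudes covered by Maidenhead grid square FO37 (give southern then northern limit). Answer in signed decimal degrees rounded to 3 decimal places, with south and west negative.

57.000, 58.000

Field F=5, O=14: +5·20° lon, +14·10° lat → SW at lon -80°, lat 50°.
Square 3, 7: +3·2° lon, +7·1° lat → SW at lon -74°, lat 57°.
Cell spans 2° lon × 1° lat.
south 57.000, north 58.000.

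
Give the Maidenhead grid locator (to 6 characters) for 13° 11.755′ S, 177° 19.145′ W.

Add 180° to longitude and 90° to latitude: 2.6809, 76.8041.
Field: 2.6809/20 → 0 → A, 76.8041/10 → 7 → H; chars AH.
Square: 2.6809/2 → 1, 6.8041/1 → 6; chars 16.
Subsquare: 0.6809/0.0833333 → 8 → i, 0.8041/0.0416667 → 19 → t; chars it.

AH16it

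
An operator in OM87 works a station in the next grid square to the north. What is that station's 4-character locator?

Latitude square 7; +1 → 8.
The longitude characters are unchanged.

OM88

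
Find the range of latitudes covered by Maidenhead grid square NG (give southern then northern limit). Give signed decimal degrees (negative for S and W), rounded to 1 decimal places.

Field N=13, G=6: +13·20° lon, +6·10° lat → SW at lon 80°, lat -30°.
Cell spans 20° lon × 10° lat.
south -30.0, north -20.0.

-30.0, -20.0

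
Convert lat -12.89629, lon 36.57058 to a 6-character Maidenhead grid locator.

Offset from 180°W / 90°S: lon 216.5706°, lat 77.1037°.
Field: lon ⌊216.5706/20⌋ = 10 → K; lat ⌊77.1037/10⌋ = 7 → H.
Square: lon ⌊16.5706/2⌋ = 8; lat ⌊7.1037/1⌋ = 7.
Subsquare: lon ⌊0.5706/0.0833333⌋ = 6 → g; lat ⌊0.1037/0.0416667⌋ = 2 → c.

KH87gc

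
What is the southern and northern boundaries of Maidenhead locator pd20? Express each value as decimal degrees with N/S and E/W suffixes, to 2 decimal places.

Field P=15, D=3: +15·20° lon, +3·10° lat → SW at lon 120°, lat -60°.
Square 2, 0: +2·2° lon, +0·1° lat → SW at lon 124°, lat -60°.
Cell spans 2° lon × 1° lat.
south 60.00° S, north 59.00° S.

60.00° S, 59.00° S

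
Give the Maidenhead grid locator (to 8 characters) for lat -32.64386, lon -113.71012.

Add 180° to longitude and 90° to latitude: 66.28988, 57.35614.
Field (20°×10°, letters A–R): lon ⌊66.28988/20⌋ = 3 → D; lat ⌊57.35614/10⌋ = 5 → F.
Square (2°×1°, digits 0–9): lon ⌊6.28988/2⌋ = 3; lat ⌊7.35614/1⌋ = 7.
Subsquare (5′×2.5′, letters a–x): lon ⌊0.28988/0.0833333⌋ = 3 → d; lat ⌊0.35614/0.0416667⌋ = 8 → i.
Extended square (30″×15″, digits 0–9): lon ⌊0.03988/0.00833333⌋ = 4; lat ⌊0.02281/0.00416667⌋ = 5.

DF37di45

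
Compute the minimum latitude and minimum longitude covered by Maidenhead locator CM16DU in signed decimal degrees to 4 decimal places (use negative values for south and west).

Field C=2, M=12: +2·20° lon, +12·10° lat → SW at lon -140°, lat 30°.
Square 1, 6: +1·2° lon, +6·1° lat → SW at lon -138°, lat 36°.
Subsquare d=3, u=20: +3·0.0833333° lon, +20·0.0416667° lat → SW at lon -137.75°, lat 36.8333°.
latitude 36.8333, longitude -137.7500.

36.8333, -137.7500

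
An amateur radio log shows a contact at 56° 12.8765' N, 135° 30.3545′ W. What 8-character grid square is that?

Offset from 180°W / 90°S: lon 44.49409°, lat 146.21461°.
Field (20°×10°, letters A–R): lon ⌊44.49409/20⌋ = 2 → C; lat ⌊146.21461/10⌋ = 14 → O.
Square (2°×1°, digits 0–9): lon ⌊4.49409/2⌋ = 2; lat ⌊6.21461/1⌋ = 6.
Subsquare (5′×2.5′, letters a–x): lon ⌊0.49409/0.0833333⌋ = 5 → f; lat ⌊0.21461/0.0416667⌋ = 5 → f.
Extended square (30″×15″, digits 0–9): lon ⌊0.07742/0.00833333⌋ = 9; lat ⌊0.00627/0.00416667⌋ = 1.

CO26ff91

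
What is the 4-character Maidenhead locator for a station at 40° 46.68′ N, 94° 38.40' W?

Shift to the Maidenhead origin (180°W, 90°S): lon 85.36, lat 130.78.
Field: lon ⌊85.36/20⌋ = 4 → E; lat ⌊130.78/10⌋ = 13 → N.
Square: lon ⌊5.36/2⌋ = 2; lat ⌊0.78/1⌋ = 0.

EN20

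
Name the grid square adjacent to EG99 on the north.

EH90

Latitude square 9; +1 → 10, wraps to 0, carry into field.
Latitude field G = 6; +1 → 7 = H.
The longitude characters are unchanged.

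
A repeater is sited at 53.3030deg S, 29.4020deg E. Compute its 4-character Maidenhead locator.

KD46

Shift to the Maidenhead origin (180°W, 90°S): lon 209.40, lat 36.70.
Field: lon ⌊209.40/20⌋ = 10 → K; lat ⌊36.70/10⌋ = 3 → D.
Square: lon ⌊9.40/2⌋ = 4; lat ⌊6.70/1⌋ = 6.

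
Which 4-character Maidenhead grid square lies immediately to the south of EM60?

Latitude square 0; −1 → -1, wraps to 9, carry into field.
Latitude field M = 12; −1 → 11 = L.
The longitude characters are unchanged.

EL69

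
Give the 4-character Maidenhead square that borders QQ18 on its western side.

Longitude square 1; −1 → 0.
The latitude characters are unchanged.

QQ08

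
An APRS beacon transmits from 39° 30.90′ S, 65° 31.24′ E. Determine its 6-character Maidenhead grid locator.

MF20sl

Add 180° to longitude and 90° to latitude: 245.5207, 50.4850.
Field: lon ⌊245.5207/20⌋ = 12 → M; lat ⌊50.4850/10⌋ = 5 → F.
Square: lon ⌊5.5207/2⌋ = 2; lat ⌊0.4850/1⌋ = 0.
Subsquare: lon ⌊1.5207/0.0833333⌋ = 18 → s; lat ⌊0.4850/0.0416667⌋ = 11 → l.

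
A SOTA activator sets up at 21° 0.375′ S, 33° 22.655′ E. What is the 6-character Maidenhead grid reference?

Offset from 180°W / 90°S: lon 213.3776°, lat 68.9938°.
Field: lon ⌊213.3776/20⌋ = 10 → K; lat ⌊68.9938/10⌋ = 6 → G.
Square: lon ⌊13.3776/2⌋ = 6; lat ⌊8.9938/1⌋ = 8.
Subsquare: lon ⌊1.3776/0.0833333⌋ = 16 → q; lat ⌊0.9938/0.0416667⌋ = 23 → x.

KG68qx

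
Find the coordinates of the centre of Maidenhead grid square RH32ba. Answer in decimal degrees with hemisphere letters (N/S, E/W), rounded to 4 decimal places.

17.9792° S, 166.1250° E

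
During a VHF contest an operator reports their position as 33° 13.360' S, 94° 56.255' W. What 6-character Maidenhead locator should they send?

EF26ms

Offset from 180°W / 90°S: lon 85.0624°, lat 56.7773°.
Field: 85.0624/20 → 4 → E, 56.7773/10 → 5 → F; chars EF.
Square: 5.0624/2 → 2, 6.7773/1 → 6; chars 26.
Subsquare: 1.0624/0.0833333 → 12 → m, 0.7773/0.0416667 → 18 → s; chars ms.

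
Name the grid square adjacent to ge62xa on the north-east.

GE72ab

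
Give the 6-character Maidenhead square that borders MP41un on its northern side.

MP41uo

Latitude subsquare n = 13; +1 → 14 = o.
The longitude characters are unchanged.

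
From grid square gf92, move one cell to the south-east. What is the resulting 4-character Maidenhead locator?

HF01

Longitude square 9; +1 → 10, wraps to 0, carry into field.
Longitude field G = 6; +1 → 7 = H.
Latitude square 2; −1 → 1.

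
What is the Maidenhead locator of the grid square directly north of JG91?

JG92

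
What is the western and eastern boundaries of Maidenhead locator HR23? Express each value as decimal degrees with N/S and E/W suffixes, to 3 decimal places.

Field H=7, R=17: +7·20° lon, +17·10° lat → SW at lon -40°, lat 80°.
Square 2, 3: +2·2° lon, +3·1° lat → SW at lon -36°, lat 83°.
Cell spans 2° lon × 1° lat.
west 36.000° W, east 34.000° W.

36.000° W, 34.000° W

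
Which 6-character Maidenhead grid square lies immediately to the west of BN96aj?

Longitude subsquare a = 0; −1 → -1, wraps to 23 = x, carry into square.
Longitude square 9; −1 → 8.
The latitude characters are unchanged.

BN86xj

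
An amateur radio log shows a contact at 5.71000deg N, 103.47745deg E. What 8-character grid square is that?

Add 180° to longitude and 90° to latitude: 283.47745, 95.71000.
Field: 283.47745/20 → 14 → O, 95.71000/10 → 9 → J; chars OJ.
Square: 3.47745/2 → 1, 5.71000/1 → 5; chars 15.
Subsquare: 1.47745/0.0833333 → 17 → r, 0.71000/0.0416667 → 17 → r; chars rr.
Extended square: 0.06078/0.00833333 → 7, 0.00167/0.00416667 → 0; chars 70.

OJ15rr70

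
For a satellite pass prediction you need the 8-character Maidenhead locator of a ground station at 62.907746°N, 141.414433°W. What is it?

Shift to the Maidenhead origin (180°W, 90°S): lon 38.58557, lat 152.90775.
Field: lon ⌊38.58557/20⌋ = 1 → B; lat ⌊152.90775/10⌋ = 15 → P.
Square: lon ⌊18.58557/2⌋ = 9; lat ⌊2.90775/1⌋ = 2.
Subsquare: lon ⌊0.58557/0.0833333⌋ = 7 → h; lat ⌊0.90775/0.0416667⌋ = 21 → v.
Extended square: lon ⌊0.00223/0.00833333⌋ = 0; lat ⌊0.03275/0.00416667⌋ = 7.

BP92hv07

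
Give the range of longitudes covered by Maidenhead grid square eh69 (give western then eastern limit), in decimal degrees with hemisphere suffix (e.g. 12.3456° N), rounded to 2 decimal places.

88.00° W, 86.00° W

Field E=4, H=7: +4·20° lon, +7·10° lat → SW at lon -100°, lat -20°.
Square 6, 9: +6·2° lon, +9·1° lat → SW at lon -88°, lat -11°.
Cell spans 2° lon × 1° lat.
west 88.00° W, east 86.00° W.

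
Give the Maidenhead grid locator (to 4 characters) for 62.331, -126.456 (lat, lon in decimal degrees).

CP62

Add 180° to longitude and 90° to latitude: 53.54, 152.33.
Field: lon ⌊53.54/20⌋ = 2 → C; lat ⌊152.33/10⌋ = 15 → P.
Square: lon ⌊13.54/2⌋ = 6; lat ⌊2.33/1⌋ = 2.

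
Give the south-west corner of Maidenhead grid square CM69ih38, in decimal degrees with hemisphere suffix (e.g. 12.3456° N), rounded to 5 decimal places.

Field C=2, M=12: +2·20° lon, +12·10° lat → SW at lon -140°, lat 30°.
Square 6, 9: +6·2° lon, +9·1° lat → SW at lon -128°, lat 39°.
Subsquare i=8, h=7: +8·0.0833333° lon, +7·0.0416667° lat → SW at lon -127.333°, lat 39.2917°.
Extended square 3, 8: +3·0.00833333° lon, +8·0.00416667° lat → SW at lon -127.308°, lat 39.325°.
latitude 39.32500° N, longitude 127.30833° W.

39.32500° N, 127.30833° W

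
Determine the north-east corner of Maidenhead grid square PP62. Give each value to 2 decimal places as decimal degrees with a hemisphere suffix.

63.00° N, 134.00° E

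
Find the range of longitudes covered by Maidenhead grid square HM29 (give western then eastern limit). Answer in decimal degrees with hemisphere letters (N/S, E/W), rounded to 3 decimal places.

Field H=7, M=12: +7·20° lon, +12·10° lat → SW at lon -40°, lat 30°.
Square 2, 9: +2·2° lon, +9·1° lat → SW at lon -36°, lat 39°.
Cell spans 2° lon × 1° lat.
west 36.000° W, east 34.000° W.

36.000° W, 34.000° W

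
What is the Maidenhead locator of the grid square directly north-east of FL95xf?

GL05ag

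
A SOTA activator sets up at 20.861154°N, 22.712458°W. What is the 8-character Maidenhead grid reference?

Add 180° to longitude and 90° to latitude: 157.28754, 110.86115.
Field (20°×10°, letters A–R): 157.28754/20 → 7 → H, 110.86115/10 → 11 → L; chars HL.
Square (2°×1°, digits 0–9): 17.28754/2 → 8, 0.86115/1 → 0; chars 80.
Subsquare (5′×2.5′, letters a–x): 1.28754/0.0833333 → 15 → p, 0.86115/0.0416667 → 20 → u; chars pu.
Extended square (30″×15″, digits 0–9): 0.03754/0.00833333 → 4, 0.02782/0.00416667 → 6; chars 46.

HL80pu46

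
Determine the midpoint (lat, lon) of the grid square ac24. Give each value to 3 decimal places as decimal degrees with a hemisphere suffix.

65.500° S, 175.000° W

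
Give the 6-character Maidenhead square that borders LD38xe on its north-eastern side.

LD48af

Longitude subsquare x = 23; +1 → 24, wraps to 0 = a, carry into square.
Longitude square 3; +1 → 4.
Latitude subsquare e = 4; +1 → 5 = f.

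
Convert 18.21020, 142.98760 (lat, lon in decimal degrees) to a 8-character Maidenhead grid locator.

Offset from 180°W / 90°S: lon 322.98760°, lat 108.21020°.
Field: 322.98760/20 → 16 → Q, 108.21020/10 → 10 → K; chars QK.
Square: 2.98760/2 → 1, 8.21020/1 → 8; chars 18.
Subsquare: 0.98760/0.0833333 → 11 → l, 0.21020/0.0416667 → 5 → f; chars lf.
Extended square: 0.07093/0.00833333 → 8, 0.00187/0.00416667 → 0; chars 80.

QK18lf80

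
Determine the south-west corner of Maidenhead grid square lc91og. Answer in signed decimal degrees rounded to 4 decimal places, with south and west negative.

Field L=11, C=2: +11·20° lon, +2·10° lat → SW at lon 40°, lat -70°.
Square 9, 1: +9·2° lon, +1·1° lat → SW at lon 58°, lat -69°.
Subsquare o=14, g=6: +14·0.0833333° lon, +6·0.0416667° lat → SW at lon 59.1667°, lat -68.75°.
latitude -68.7500, longitude 59.1667.

-68.7500, 59.1667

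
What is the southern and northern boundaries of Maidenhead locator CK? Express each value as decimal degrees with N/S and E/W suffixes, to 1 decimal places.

10.0° N, 20.0° N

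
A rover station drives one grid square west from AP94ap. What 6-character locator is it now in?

AP84xp

Longitude subsquare a = 0; −1 → -1, wraps to 23 = x, carry into square.
Longitude square 9; −1 → 8.
The latitude characters are unchanged.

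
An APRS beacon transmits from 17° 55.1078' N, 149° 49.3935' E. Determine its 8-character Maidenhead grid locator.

QK47vw80

Add 180° to longitude and 90° to latitude: 329.82322, 107.91846.
Field: lon ⌊329.82322/20⌋ = 16 → Q; lat ⌊107.91846/10⌋ = 10 → K.
Square: lon ⌊9.82322/2⌋ = 4; lat ⌊7.91846/1⌋ = 7.
Subsquare: lon ⌊1.82322/0.0833333⌋ = 21 → v; lat ⌊0.91846/0.0416667⌋ = 22 → w.
Extended square: lon ⌊0.07322/0.00833333⌋ = 8; lat ⌊0.00180/0.00416667⌋ = 0.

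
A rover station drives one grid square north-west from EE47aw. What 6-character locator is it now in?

Longitude subsquare a = 0; −1 → -1, wraps to 23 = x, carry into square.
Longitude square 4; −1 → 3.
Latitude subsquare w = 22; +1 → 23 = x.

EE37xx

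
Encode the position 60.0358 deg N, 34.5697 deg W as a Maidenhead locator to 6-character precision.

HP20ra

Add 180° to longitude and 90° to latitude: 145.4303, 150.0358.
Field: 145.4303/20 → 7 → H, 150.0358/10 → 15 → P; chars HP.
Square: 5.4303/2 → 2, 0.0358/1 → 0; chars 20.
Subsquare: 1.4303/0.0833333 → 17 → r, 0.0358/0.0416667 → 0 → a; chars ra.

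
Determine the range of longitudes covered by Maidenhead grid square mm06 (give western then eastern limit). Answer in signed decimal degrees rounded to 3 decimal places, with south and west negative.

60.000, 62.000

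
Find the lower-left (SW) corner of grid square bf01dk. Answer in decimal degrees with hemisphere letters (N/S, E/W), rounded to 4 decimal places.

38.5833° S, 159.7500° W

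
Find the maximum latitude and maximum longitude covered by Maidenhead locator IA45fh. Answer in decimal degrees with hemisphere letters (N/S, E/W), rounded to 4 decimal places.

84.6667° S, 11.5000° W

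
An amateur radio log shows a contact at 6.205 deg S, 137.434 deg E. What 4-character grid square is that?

PI83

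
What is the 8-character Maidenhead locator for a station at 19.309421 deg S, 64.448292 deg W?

Offset from 180°W / 90°S: lon 115.55171°, lat 70.69058°.
Field: 115.55171/20 → 5 → F, 70.69058/10 → 7 → H; chars FH.
Square: 15.55171/2 → 7, 0.69058/1 → 0; chars 70.
Subsquare: 1.55171/0.0833333 → 18 → s, 0.69058/0.0416667 → 16 → q; chars sq.
Extended square: 0.05171/0.00833333 → 6, 0.02391/0.00416667 → 5; chars 65.

FH70sq65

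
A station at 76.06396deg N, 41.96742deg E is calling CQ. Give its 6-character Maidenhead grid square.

LQ06xb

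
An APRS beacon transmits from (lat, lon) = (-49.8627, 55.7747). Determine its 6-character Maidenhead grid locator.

Add 180° to longitude and 90° to latitude: 235.7747, 40.1373.
Field (20°×10°, letters A–R): lon ⌊235.7747/20⌋ = 11 → L; lat ⌊40.1373/10⌋ = 4 → E.
Square (2°×1°, digits 0–9): lon ⌊15.7747/2⌋ = 7; lat ⌊0.1373/1⌋ = 0.
Subsquare (5′×2.5′, letters a–x): lon ⌊1.7747/0.0833333⌋ = 21 → v; lat ⌊0.1373/0.0416667⌋ = 3 → d.

LE70vd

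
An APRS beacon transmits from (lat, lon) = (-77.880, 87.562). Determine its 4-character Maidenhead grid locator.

NB32

Offset from 180°W / 90°S: lon 267.56°, lat 12.12°.
Field (20°×10°, letters A–R): lon ⌊267.56/20⌋ = 13 → N; lat ⌊12.12/10⌋ = 1 → B.
Square (2°×1°, digits 0–9): lon ⌊7.56/2⌋ = 3; lat ⌊2.12/1⌋ = 2.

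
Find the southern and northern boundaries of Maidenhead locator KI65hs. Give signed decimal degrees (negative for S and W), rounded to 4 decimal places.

-4.2500, -4.2083

Field K=10, I=8: +10·20° lon, +8·10° lat → SW at lon 20°, lat -10°.
Square 6, 5: +6·2° lon, +5·1° lat → SW at lon 32°, lat -5°.
Subsquare h=7, s=18: +7·0.0833333° lon, +18·0.0416667° lat → SW at lon 32.5833°, lat -4.25°.
Cell spans 0.0833333° lon × 0.0416667° lat.
south -4.2500, north -4.2083.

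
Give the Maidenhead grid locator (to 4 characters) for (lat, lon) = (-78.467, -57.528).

Add 180° to longitude and 90° to latitude: 122.47, 11.53.
Field: lon ⌊122.47/20⌋ = 6 → G; lat ⌊11.53/10⌋ = 1 → B.
Square: lon ⌊2.47/2⌋ = 1; lat ⌊1.53/1⌋ = 1.

GB11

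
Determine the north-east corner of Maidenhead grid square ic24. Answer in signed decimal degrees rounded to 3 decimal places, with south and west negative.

-65.000, -14.000

Field I=8, C=2: +8·20° lon, +2·10° lat → SW at lon -20°, lat -70°.
Square 2, 4: +2·2° lon, +4·1° lat → SW at lon -16°, lat -66°.
Cell spans 2° lon × 1° lat. NE corner is SW corner plus one full cell.
latitude -65.000, longitude -14.000.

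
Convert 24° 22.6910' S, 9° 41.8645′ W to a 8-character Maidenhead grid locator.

IG55do69

Add 180° to longitude and 90° to latitude: 170.30226, 65.62182.
Field: 170.30226/20 → 8 → I, 65.62182/10 → 6 → G; chars IG.
Square: 10.30226/2 → 5, 5.62182/1 → 5; chars 55.
Subsquare: 0.30226/0.0833333 → 3 → d, 0.62182/0.0416667 → 14 → o; chars do.
Extended square: 0.05226/0.00833333 → 6, 0.03848/0.00416667 → 9; chars 69.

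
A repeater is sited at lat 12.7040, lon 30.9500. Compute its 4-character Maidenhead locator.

Add 180° to longitude and 90° to latitude: 210.95, 102.70.
Field: lon ⌊210.95/20⌋ = 10 → K; lat ⌊102.70/10⌋ = 10 → K.
Square: lon ⌊10.95/2⌋ = 5; lat ⌊2.70/1⌋ = 2.

KK52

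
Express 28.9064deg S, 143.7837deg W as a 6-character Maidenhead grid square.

Shift to the Maidenhead origin (180°W, 90°S): lon 36.2163, lat 61.0936.
Field: lon ⌊36.2163/20⌋ = 1 → B; lat ⌊61.0936/10⌋ = 6 → G.
Square: lon ⌊16.2163/2⌋ = 8; lat ⌊1.0936/1⌋ = 1.
Subsquare: lon ⌊0.2163/0.0833333⌋ = 2 → c; lat ⌊0.0936/0.0416667⌋ = 2 → c.

BG81cc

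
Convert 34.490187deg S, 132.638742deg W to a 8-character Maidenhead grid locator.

Shift to the Maidenhead origin (180°W, 90°S): lon 47.36126, lat 55.50981.
Field: lon ⌊47.36126/20⌋ = 2 → C; lat ⌊55.50981/10⌋ = 5 → F.
Square: lon ⌊7.36126/2⌋ = 3; lat ⌊5.50981/1⌋ = 5.
Subsquare: lon ⌊1.36126/0.0833333⌋ = 16 → q; lat ⌊0.50981/0.0416667⌋ = 12 → m.
Extended square: lon ⌊0.02792/0.00833333⌋ = 3; lat ⌊0.00981/0.00416667⌋ = 2.

CF35qm32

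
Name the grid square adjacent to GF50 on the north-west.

GF41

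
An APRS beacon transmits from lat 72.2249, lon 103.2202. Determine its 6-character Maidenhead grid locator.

OQ12of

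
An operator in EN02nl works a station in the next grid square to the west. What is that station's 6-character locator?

EN02ml

Longitude subsquare n = 13; −1 → 12 = m.
The latitude characters are unchanged.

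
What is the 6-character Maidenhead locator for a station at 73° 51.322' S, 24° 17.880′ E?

KB26dd

Offset from 180°W / 90°S: lon 204.2980°, lat 16.1446°.
Field: lon ⌊204.2980/20⌋ = 10 → K; lat ⌊16.1446/10⌋ = 1 → B.
Square: lon ⌊4.2980/2⌋ = 2; lat ⌊6.1446/1⌋ = 6.
Subsquare: lon ⌊0.2980/0.0833333⌋ = 3 → d; lat ⌊0.1446/0.0416667⌋ = 3 → d.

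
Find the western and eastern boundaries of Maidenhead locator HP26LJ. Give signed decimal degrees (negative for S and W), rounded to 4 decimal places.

-35.0833, -35.0000

Field H=7, P=15: +7·20° lon, +15·10° lat → SW at lon -40°, lat 60°.
Square 2, 6: +2·2° lon, +6·1° lat → SW at lon -36°, lat 66°.
Subsquare l=11, j=9: +11·0.0833333° lon, +9·0.0416667° lat → SW at lon -35.0833°, lat 66.375°.
Cell spans 0.0833333° lon × 0.0416667° lat.
west -35.0833, east -35.0000.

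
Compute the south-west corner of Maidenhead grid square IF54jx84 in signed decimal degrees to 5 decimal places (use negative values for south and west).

-35.02500, -9.18333

Field I=8, F=5: +8·20° lon, +5·10° lat → SW at lon -20°, lat -40°.
Square 5, 4: +5·2° lon, +4·1° lat → SW at lon -10°, lat -36°.
Subsquare j=9, x=23: +9·0.0833333° lon, +23·0.0416667° lat → SW at lon -9.25°, lat -35.0417°.
Extended square 8, 4: +8·0.00833333° lon, +4·0.00416667° lat → SW at lon -9.18333°, lat -35.025°.
latitude -35.02500, longitude -9.18333.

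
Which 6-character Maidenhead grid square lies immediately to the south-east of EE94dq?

EE94ep

Longitude subsquare d = 3; +1 → 4 = e.
Latitude subsquare q = 16; −1 → 15 = p.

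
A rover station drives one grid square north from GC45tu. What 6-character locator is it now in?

Latitude subsquare u = 20; +1 → 21 = v.
The longitude characters are unchanged.

GC45tv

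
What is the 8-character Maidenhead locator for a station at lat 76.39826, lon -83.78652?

EQ86cj55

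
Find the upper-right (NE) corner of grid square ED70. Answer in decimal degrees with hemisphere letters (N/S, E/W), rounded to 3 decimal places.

59.000° S, 84.000° W

Field E=4, D=3: +4·20° lon, +3·10° lat → SW at lon -100°, lat -60°.
Square 7, 0: +7·2° lon, +0·1° lat → SW at lon -86°, lat -60°.
Cell spans 2° lon × 1° lat. NE corner is SW corner plus one full cell.
latitude 59.000° S, longitude 84.000° W.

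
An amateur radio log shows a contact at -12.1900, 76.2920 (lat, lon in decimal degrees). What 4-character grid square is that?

MH87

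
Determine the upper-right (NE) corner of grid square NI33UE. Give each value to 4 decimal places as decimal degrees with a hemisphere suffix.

6.7917° S, 87.7500° E

Field N=13, I=8: +13·20° lon, +8·10° lat → SW at lon 80°, lat -10°.
Square 3, 3: +3·2° lon, +3·1° lat → SW at lon 86°, lat -7°.
Subsquare u=20, e=4: +20·0.0833333° lon, +4·0.0416667° lat → SW at lon 87.6667°, lat -6.83333°.
Cell spans 0.0833333° lon × 0.0416667° lat. NE corner is SW corner plus one full cell.
latitude 6.7917° S, longitude 87.7500° E.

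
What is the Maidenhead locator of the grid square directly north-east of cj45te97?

CJ45ue08

Longitude extended square 9; +1 → 10, wraps to 0, carry into subsquare.
Longitude subsquare t = 19; +1 → 20 = u.
Latitude extended square 7; +1 → 8.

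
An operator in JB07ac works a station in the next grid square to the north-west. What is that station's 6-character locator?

IB97xd

Longitude subsquare a = 0; −1 → -1, wraps to 23 = x, carry into square.
Longitude square 0; −1 → -1, wraps to 9, carry into field.
Longitude field J = 9; −1 → 8 = I.
Latitude subsquare c = 2; +1 → 3 = d.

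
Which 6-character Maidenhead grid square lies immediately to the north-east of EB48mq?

Longitude subsquare m = 12; +1 → 13 = n.
Latitude subsquare q = 16; +1 → 17 = r.

EB48nr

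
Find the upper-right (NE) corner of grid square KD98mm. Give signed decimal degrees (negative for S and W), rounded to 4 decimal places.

-51.4583, 39.0833

Field K=10, D=3: +10·20° lon, +3·10° lat → SW at lon 20°, lat -60°.
Square 9, 8: +9·2° lon, +8·1° lat → SW at lon 38°, lat -52°.
Subsquare m=12, m=12: +12·0.0833333° lon, +12·0.0416667° lat → SW at lon 39°, lat -51.5°.
Cell spans 0.0833333° lon × 0.0416667° lat. NE corner is SW corner plus one full cell.
latitude -51.4583, longitude 39.0833.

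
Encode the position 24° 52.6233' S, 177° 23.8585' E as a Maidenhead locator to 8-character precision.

RG85qc79

Shift to the Maidenhead origin (180°W, 90°S): lon 357.39764, lat 65.12295.
Field: lon ⌊357.39764/20⌋ = 17 → R; lat ⌊65.12295/10⌋ = 6 → G.
Square: lon ⌊17.39764/2⌋ = 8; lat ⌊5.12295/1⌋ = 5.
Subsquare: lon ⌊1.39764/0.0833333⌋ = 16 → q; lat ⌊0.12295/0.0416667⌋ = 2 → c.
Extended square: lon ⌊0.06431/0.00833333⌋ = 7; lat ⌊0.03961/0.00416667⌋ = 9.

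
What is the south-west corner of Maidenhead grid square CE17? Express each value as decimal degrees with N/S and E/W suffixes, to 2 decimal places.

43.00° S, 138.00° W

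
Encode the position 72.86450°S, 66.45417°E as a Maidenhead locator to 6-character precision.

Shift to the Maidenhead origin (180°W, 90°S): lon 246.4542, lat 17.1355.
Field (20°×10°, letters A–R): lon ⌊246.4542/20⌋ = 12 → M; lat ⌊17.1355/10⌋ = 1 → B.
Square (2°×1°, digits 0–9): lon ⌊6.4542/2⌋ = 3; lat ⌊7.1355/1⌋ = 7.
Subsquare (5′×2.5′, letters a–x): lon ⌊0.4542/0.0833333⌋ = 5 → f; lat ⌊0.1355/0.0416667⌋ = 3 → d.

MB37fd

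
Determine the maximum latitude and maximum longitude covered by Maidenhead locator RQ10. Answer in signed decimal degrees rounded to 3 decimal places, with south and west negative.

71.000, 164.000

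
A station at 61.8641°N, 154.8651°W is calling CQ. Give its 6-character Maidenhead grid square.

Shift to the Maidenhead origin (180°W, 90°S): lon 25.1349, lat 151.8641.
Field: 25.1349/20 → 1 → B, 151.8641/10 → 15 → P; chars BP.
Square: 5.1349/2 → 2, 1.8641/1 → 1; chars 21.
Subsquare: 1.1349/0.0833333 → 13 → n, 0.8641/0.0416667 → 20 → u; chars nu.

BP21nu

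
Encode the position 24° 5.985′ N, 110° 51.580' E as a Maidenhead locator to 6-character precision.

Offset from 180°W / 90°S: lon 290.8597°, lat 114.0998°.
Field (20°×10°, letters A–R): lon ⌊290.8597/20⌋ = 14 → O; lat ⌊114.0998/10⌋ = 11 → L.
Square (2°×1°, digits 0–9): lon ⌊10.8597/2⌋ = 5; lat ⌊4.0998/1⌋ = 4.
Subsquare (5′×2.5′, letters a–x): lon ⌊0.8597/0.0833333⌋ = 10 → k; lat ⌊0.0998/0.0416667⌋ = 2 → c.

OL54kc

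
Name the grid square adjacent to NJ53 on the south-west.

NJ42

Longitude square 5; −1 → 4.
Latitude square 3; −1 → 2.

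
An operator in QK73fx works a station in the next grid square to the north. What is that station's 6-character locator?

QK74fa

Latitude subsquare x = 23; +1 → 24, wraps to 0 = a, carry into square.
Latitude square 3; +1 → 4.
The longitude characters are unchanged.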